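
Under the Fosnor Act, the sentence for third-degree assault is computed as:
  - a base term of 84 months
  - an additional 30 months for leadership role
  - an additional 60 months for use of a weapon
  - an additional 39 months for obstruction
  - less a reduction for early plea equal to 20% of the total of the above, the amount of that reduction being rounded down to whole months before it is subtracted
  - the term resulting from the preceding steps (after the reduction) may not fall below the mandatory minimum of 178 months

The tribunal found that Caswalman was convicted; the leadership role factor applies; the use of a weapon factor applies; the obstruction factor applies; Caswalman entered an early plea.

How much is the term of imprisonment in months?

Leadership role enhancement: +30 months
Use of a weapon enhancement: +60 months
Obstruction enhancement: +39 months
Adjusted term: 84 months + 30 months + 60 months + 39 months = 213 months
Early plea reduction: 20% of 213 months = 42 months (rounded down)
After reduction: 213 − 42 = 171 months
Minimum 178 months: 171 months is below the minimum → 178 months

Sentence: 178 months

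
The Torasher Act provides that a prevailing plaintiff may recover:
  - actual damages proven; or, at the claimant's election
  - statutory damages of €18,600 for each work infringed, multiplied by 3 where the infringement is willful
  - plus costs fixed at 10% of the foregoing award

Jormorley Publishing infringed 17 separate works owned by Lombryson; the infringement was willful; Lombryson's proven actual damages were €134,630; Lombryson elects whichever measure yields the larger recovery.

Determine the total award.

Statutory damages: 17 × €18,600 = €316,200
Trebled: 3 × €316,200 = €948,600
Greater of actual damages (€134,630) or enhanced statutory damages (€948,600): €948,600
Costs: 10% of €948,600 = €94,860
Award plus costs: €948,600 + €94,860 = €1,043,460

€1,043,460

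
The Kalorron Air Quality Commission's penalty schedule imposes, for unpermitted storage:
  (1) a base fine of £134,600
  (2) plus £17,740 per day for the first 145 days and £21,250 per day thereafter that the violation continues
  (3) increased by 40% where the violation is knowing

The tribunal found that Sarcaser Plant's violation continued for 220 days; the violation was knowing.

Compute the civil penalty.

£6,020,910

First 145 days: 145 × £17,740 = £2,572,300
Remaining days: (220 − 145) × £21,250 = £1,593,750
Per-day component: £2,572,300 + £1,593,750 = £4,166,050
Base plus per-day: £134,600 + £4,166,050 = £4,300,650
Enhancement: 40% of £4,300,650 = £1,720,260
Enhanced fine: £4,300,650 + £1,720,260 = £6,020,910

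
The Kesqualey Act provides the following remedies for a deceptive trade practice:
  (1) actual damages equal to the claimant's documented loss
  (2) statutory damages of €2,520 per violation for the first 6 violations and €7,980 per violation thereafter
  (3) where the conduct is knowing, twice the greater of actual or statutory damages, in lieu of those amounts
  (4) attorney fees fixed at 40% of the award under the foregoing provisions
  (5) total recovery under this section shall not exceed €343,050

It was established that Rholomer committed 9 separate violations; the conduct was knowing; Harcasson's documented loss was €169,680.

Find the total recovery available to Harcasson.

First 6 violations: 6 × €2,520 = €15,120
Remaining violations: (9 − 6) × €7,980 = €23,940
Statutory damages: €15,120 + €23,940 = €39,060
Greater of actual damages (€169,680) or statutory damages (€39,060): €169,680
Doubled: 2 × €169,680 = €339,360
Attorney fees: 40% of €339,360 = €135,744
Total before cap: €339,360 + €135,744 = €475,104
Cap at €343,050: €475,104 exceeds the cap → €343,050

€343,050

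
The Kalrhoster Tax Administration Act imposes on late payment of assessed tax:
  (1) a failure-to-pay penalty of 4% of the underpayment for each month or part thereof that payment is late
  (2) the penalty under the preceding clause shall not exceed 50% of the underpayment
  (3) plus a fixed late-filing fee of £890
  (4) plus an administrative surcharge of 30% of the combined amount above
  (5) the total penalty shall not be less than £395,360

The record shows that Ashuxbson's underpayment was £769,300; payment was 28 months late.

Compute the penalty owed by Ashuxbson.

Accrued rate: 4% × 28 = 112%, capped at 50% → 50%
Failure-to-pay penalty: 50% of £769,300 = £384,650
Penalty before surcharge: £384,650 + £890 = £385,540
Administrative surcharge: 30% of £385,540 = £115,662
Total penalty: £385,540 + £115,662 = £501,202
Minimum £395,360: £501,202 meets the minimum, no increase.

£501,202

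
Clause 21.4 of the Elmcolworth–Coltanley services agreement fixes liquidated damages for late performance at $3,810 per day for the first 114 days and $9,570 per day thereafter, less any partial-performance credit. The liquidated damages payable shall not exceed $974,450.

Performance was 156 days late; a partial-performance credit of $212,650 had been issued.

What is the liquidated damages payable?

First 114 days: 114 × $3,810 = $434,340
Remaining days: (156 − 114) × $9,570 = $401,940
Accrued per-day damages: $434,340 + $401,940 = $836,280
Less partial-performance credit: $836,280 − $212,650 = $623,630
Cap at $974,450: $623,630 is within the cap, no reduction.

$623,630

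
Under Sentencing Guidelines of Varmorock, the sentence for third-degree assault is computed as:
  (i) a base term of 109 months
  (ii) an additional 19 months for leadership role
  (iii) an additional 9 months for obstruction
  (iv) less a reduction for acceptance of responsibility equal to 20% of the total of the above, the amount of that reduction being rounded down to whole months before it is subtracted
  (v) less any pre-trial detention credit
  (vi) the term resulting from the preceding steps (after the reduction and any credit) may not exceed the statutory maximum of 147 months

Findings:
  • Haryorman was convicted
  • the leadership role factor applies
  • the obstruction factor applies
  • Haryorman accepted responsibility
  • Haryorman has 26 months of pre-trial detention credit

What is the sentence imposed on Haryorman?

84 months

Leadership role enhancement: +19 months
Obstruction enhancement: +9 months
Adjusted term: 109 months + 19 months + 9 months = 137 months
Acceptance of responsibility reduction: 20% of 137 months = 27 months (rounded down)
After reduction: 137 − 27 = 110 months
Less pre-trial detention credit: 110 months − 26 months = 84 months
Cap at 147 months: 84 months is within the cap, no reduction.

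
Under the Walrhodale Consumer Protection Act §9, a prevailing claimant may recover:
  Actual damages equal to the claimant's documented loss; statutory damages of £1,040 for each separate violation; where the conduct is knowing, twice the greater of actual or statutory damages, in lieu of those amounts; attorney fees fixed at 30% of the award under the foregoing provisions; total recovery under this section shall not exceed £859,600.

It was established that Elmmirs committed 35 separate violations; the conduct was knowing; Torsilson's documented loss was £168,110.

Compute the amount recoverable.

Statutory damages: 35 × £1,040 = £36,400
Greater of actual damages (£168,110) or statutory damages (£36,400): £168,110
Doubled: 2 × £168,110 = £336,220
Attorney fees: 30% of £336,220 = £100,866
Total before cap: £336,220 + £100,866 = £437,086
Cap at £859,600: £437,086 is within the cap, no reduction.

£437,086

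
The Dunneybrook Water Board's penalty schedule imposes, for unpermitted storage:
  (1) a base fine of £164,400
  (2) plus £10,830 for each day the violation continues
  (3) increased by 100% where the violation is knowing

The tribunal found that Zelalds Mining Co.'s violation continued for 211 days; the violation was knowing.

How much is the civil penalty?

£4,899,060

Per-day component: 211 × £10,830 = £2,285,130
Base plus per-day: £164,400 + £2,285,130 = £2,449,530
Enhancement: 100% of £2,449,530 = £2,449,530
Enhanced fine: £2,449,530 + £2,449,530 = £4,899,060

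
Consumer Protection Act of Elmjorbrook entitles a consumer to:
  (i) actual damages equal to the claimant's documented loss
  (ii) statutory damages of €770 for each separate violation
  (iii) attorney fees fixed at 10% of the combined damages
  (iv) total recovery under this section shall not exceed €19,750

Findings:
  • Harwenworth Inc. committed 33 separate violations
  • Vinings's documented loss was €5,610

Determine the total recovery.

Statutory damages: 33 × €770 = €25,410
Combined damages: €5,610 + €25,410 = €31,020
Attorney fees: 10% of €31,020 = €3,102
Total before cap: €31,020 + €3,102 = €34,122
Cap at €19,750: €34,122 exceeds the cap → €19,750

€19,750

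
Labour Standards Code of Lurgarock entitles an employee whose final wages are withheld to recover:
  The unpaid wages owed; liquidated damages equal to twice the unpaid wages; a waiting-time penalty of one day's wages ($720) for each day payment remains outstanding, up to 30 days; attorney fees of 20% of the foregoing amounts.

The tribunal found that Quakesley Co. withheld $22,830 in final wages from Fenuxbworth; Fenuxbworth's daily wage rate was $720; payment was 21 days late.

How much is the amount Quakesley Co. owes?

$100,332

Doubled: 2 × $22,830 = $45,660
Penalty days: min(21, 30) = 21
Waiting-time penalty: 21 × $720 = $15,120
Subtotal: $22,830 + $45,660 + $15,120 = $83,610
Attorney fees: 20% of $83,610 = $16,722
Total award: $83,610 + $16,722 = $100,332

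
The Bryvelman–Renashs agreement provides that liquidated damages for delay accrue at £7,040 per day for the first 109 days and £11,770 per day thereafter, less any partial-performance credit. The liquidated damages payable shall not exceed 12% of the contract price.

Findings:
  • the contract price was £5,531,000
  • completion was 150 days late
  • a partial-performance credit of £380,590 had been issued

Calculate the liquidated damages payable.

£663,720

First 109 days: 109 × £7,040 = £767,360
Remaining days: (150 − 109) × £11,770 = £482,570
Accrued per-day damages: £767,360 + £482,570 = £1,249,930
Less partial-performance credit: £1,249,930 − £380,590 = £869,340
Cap: 12% of £5,531,000 = £663,720
Cap at £663,720: £869,340 exceeds the cap → £663,720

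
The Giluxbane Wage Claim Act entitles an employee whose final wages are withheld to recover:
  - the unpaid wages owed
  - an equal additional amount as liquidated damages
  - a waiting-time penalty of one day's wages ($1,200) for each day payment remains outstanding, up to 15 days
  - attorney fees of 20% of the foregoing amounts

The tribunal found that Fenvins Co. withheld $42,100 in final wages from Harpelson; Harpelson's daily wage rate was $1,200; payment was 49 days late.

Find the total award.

$122,640

Liquidated damages (equal amount): $42,100
Penalty days: min(49, 15) = 15
Waiting-time penalty: 15 × $1,200 = $18,000
Subtotal: $42,100 + $42,100 + $18,000 = $102,200
Attorney fees: 20% of $102,200 = $20,440
Total award: $102,200 + $20,440 = $122,640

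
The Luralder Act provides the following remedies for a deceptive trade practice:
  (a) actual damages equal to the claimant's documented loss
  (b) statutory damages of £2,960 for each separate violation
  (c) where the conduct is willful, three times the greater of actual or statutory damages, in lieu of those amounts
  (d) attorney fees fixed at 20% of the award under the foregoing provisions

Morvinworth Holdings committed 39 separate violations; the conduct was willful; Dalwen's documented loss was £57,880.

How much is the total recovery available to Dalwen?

Statutory damages: 39 × £2,960 = £115,440
Greater of actual damages (£57,880) or statutory damages (£115,440): £115,440
Trebled: 3 × £115,440 = £346,320
Attorney fees: 20% of £346,320 = £69,264
Total recovery: £346,320 + £69,264 = £415,584

£415,584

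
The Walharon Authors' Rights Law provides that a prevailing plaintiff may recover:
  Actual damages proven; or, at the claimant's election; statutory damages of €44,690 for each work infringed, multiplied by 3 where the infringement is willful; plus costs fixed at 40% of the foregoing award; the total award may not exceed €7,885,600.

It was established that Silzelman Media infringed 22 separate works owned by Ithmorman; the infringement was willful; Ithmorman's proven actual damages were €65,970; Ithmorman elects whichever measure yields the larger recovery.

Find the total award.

€4,129,356

Statutory damages: 22 × €44,690 = €983,180
Trebled: 3 × €983,180 = €2,949,540
Greater of actual damages (€65,970) or enhanced statutory damages (€2,949,540): €2,949,540
Costs: 40% of €2,949,540 = €1,179,816
Award plus costs: €2,949,540 + €1,179,816 = €4,129,356
Cap at €7,885,600: €4,129,356 is within the cap, no reduction.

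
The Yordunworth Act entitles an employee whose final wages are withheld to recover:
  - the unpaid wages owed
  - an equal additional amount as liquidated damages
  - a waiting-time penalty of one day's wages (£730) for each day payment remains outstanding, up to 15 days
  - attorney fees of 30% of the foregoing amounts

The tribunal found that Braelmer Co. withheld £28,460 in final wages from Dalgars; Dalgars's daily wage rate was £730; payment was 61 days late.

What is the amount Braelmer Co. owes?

Total award: £88,231

Liquidated damages (equal amount): £28,460
Penalty days: min(61, 15) = 15
Waiting-time penalty: 15 × £730 = £10,950
Subtotal: £28,460 + £28,460 + £10,950 = £67,870
Attorney fees: 30% of £67,870 = £20,361
Total award: £67,870 + £20,361 = £88,231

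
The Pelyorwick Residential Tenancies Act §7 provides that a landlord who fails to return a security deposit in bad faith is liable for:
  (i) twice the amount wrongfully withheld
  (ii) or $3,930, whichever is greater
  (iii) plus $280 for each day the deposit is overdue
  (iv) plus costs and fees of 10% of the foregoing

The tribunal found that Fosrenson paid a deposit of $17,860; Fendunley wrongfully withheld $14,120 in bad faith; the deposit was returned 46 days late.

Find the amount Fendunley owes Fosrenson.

Doubled: 2 × $14,120 = $28,240
Minimum $3,930: $28,240 meets the minimum, no increase.
Late-return penalty: 46 × $280 = $12,880
Damages plus late penalty: $28,240 + $12,880 = $41,120
Costs and fees: 10% of $41,120 = $4,112
Total recovery: $41,120 + $4,112 = $45,232

$45,232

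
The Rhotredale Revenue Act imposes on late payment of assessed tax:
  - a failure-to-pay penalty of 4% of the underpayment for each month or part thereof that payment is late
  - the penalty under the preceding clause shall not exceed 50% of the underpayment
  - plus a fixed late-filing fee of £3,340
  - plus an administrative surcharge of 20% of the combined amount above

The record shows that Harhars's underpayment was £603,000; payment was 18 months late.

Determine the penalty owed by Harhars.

£365,808

Accrued rate: 4% × 18 = 72%, capped at 50% → 50%
Failure-to-pay penalty: 50% of £603,000 = £301,500
Penalty before surcharge: £301,500 + £3,340 = £304,840
Administrative surcharge: 20% of £304,840 = £60,968
Total penalty: £304,840 + £60,968 = £365,808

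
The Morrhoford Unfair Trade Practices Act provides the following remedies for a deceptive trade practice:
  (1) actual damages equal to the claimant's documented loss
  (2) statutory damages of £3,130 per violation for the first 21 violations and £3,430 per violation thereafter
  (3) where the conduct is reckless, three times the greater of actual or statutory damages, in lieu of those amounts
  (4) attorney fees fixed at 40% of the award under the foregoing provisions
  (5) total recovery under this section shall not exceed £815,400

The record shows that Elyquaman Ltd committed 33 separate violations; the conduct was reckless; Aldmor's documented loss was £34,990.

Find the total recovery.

First 21 violations: 21 × £3,130 = £65,730
Remaining violations: (33 − 21) × £3,430 = £41,160
Statutory damages: £65,730 + £41,160 = £106,890
Greater of actual damages (£34,990) or statutory damages (£106,890): £106,890
Trebled: 3 × £106,890 = £320,670
Attorney fees: 40% of £320,670 = £128,268
Total before cap: £320,670 + £128,268 = £448,938
Cap at £815,400: £448,938 is within the cap, no reduction.

£448,938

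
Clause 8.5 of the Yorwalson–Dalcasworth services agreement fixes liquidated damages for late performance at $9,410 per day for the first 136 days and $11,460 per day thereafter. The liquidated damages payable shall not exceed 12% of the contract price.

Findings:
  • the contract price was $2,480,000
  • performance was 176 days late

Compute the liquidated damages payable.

$297,600

First 136 days: 136 × $9,410 = $1,279,760
Remaining days: (176 − 136) × $11,460 = $458,400
Accrued per-day damages: $1,279,760 + $458,400 = $1,738,160
Cap: 12% of $2,480,000 = $297,600
Cap at $297,600: $1,738,160 exceeds the cap → $297,600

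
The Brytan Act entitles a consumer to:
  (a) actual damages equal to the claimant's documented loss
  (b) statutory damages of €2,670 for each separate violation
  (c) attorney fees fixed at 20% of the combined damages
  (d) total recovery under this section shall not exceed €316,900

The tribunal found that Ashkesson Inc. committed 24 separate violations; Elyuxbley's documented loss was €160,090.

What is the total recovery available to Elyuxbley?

Statutory damages: 24 × €2,670 = €64,080
Combined damages: €160,090 + €64,080 = €224,170
Attorney fees: 20% of €224,170 = €44,834
Total before cap: €224,170 + €44,834 = €269,004
Cap at €316,900: €269,004 is within the cap, no reduction.

€269,004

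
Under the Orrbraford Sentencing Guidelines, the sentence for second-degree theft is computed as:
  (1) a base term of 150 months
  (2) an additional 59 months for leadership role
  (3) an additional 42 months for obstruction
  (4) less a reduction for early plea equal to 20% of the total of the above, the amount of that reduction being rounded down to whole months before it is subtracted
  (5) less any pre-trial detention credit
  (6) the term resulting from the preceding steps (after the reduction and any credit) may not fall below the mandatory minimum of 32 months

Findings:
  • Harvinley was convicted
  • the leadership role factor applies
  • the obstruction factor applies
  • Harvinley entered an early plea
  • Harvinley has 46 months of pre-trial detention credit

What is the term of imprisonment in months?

155 months

Leadership role enhancement: +59 months
Obstruction enhancement: +42 months
Adjusted term: 150 months + 59 months + 42 months = 251 months
Early plea reduction: 20% of 251 months = 50 months (rounded down)
After reduction: 251 − 50 = 201 months
Less pre-trial detention credit: 201 months − 46 months = 155 months
Minimum 32 months: 155 months meets the minimum, no increase.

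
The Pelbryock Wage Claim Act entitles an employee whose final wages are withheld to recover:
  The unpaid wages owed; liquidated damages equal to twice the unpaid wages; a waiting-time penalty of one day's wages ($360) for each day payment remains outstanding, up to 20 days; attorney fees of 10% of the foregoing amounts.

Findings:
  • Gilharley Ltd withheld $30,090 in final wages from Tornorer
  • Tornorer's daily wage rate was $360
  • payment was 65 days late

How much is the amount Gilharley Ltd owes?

Doubled: 2 × $30,090 = $60,180
Penalty days: min(65, 20) = 20
Waiting-time penalty: 20 × $360 = $7,200
Subtotal: $30,090 + $60,180 + $7,200 = $97,470
Attorney fees: 10% of $97,470 = $9,747
Total award: $97,470 + $9,747 = $107,217

$107,217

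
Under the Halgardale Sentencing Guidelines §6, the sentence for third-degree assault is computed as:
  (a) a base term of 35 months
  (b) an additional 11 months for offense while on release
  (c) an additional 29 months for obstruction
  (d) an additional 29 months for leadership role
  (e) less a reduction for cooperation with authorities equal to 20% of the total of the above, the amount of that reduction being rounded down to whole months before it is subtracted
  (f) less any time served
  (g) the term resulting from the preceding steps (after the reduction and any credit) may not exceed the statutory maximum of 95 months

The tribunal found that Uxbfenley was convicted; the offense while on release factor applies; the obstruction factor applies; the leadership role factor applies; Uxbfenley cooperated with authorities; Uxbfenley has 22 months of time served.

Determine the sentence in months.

Sentence: 62 months

Offense while on release enhancement: +11 months
Obstruction enhancement: +29 months
Leadership role enhancement: +29 months
Adjusted term: 35 months + 11 months + 29 months + 29 months = 104 months
Cooperation with authorities reduction: 20% of 104 months = 20 months (rounded down)
After reduction: 104 − 20 = 84 months
Less time served: 84 months − 22 months = 62 months
Cap at 95 months: 62 months is within the cap, no reduction.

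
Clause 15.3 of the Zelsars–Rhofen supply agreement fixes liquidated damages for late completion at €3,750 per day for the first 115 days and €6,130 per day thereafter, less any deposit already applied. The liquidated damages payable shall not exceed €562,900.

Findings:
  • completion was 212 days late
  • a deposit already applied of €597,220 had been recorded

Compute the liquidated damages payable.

First 115 days: 115 × €3,750 = €431,250
Remaining days: (212 − 115) × €6,130 = €594,610
Accrued per-day damages: €431,250 + €594,610 = €1,025,860
Less deposit already applied: €1,025,860 − €597,220 = €428,640
Cap at €562,900: €428,640 is within the cap, no reduction.

€428,640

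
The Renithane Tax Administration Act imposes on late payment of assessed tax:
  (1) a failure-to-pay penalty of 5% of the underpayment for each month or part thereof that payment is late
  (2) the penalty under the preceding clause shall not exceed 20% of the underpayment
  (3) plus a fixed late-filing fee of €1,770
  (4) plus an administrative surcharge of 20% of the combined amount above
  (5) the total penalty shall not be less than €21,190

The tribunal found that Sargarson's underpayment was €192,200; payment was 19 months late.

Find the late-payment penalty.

Penalty: €48,252

Accrued rate: 5% × 19 = 95%, capped at 20% → 20%
Failure-to-pay penalty: 20% of €192,200 = €38,440
Penalty before surcharge: €38,440 + €1,770 = €40,210
Administrative surcharge: 20% of €40,210 = €8,042
Total penalty: €40,210 + €8,042 = €48,252
Minimum €21,190: €48,252 meets the minimum, no increase.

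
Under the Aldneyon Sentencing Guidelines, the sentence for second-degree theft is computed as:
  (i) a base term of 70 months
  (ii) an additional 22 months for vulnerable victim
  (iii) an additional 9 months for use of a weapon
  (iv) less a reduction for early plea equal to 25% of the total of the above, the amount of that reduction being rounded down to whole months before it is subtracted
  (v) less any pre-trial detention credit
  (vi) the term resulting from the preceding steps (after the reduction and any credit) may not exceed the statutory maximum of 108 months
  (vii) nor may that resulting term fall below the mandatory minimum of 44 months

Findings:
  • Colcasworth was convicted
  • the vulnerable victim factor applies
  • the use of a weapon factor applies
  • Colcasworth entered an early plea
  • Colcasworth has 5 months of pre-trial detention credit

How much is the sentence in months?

71 months

Vulnerable victim enhancement: +22 months
Use of a weapon enhancement: +9 months
Adjusted term: 70 months + 22 months + 9 months = 101 months
Early plea reduction: 25% of 101 months = 25 months (rounded down)
After reduction: 101 − 25 = 76 months
Less pre-trial detention credit: 76 months − 5 months = 71 months
Cap at 108 months: 71 months is within the cap, no reduction.
Minimum 44 months: 71 months meets the minimum, no increase.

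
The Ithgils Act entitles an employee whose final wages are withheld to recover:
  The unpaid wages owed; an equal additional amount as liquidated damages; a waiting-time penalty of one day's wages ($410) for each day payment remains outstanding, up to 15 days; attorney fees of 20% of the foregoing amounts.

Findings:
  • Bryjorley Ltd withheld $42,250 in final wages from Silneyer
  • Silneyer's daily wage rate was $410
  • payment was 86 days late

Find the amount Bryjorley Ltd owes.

$108,780

Liquidated damages (equal amount): $42,250
Penalty days: min(86, 15) = 15
Waiting-time penalty: 15 × $410 = $6,150
Subtotal: $42,250 + $42,250 + $6,150 = $90,650
Attorney fees: 20% of $90,650 = $18,130
Total award: $90,650 + $18,130 = $108,780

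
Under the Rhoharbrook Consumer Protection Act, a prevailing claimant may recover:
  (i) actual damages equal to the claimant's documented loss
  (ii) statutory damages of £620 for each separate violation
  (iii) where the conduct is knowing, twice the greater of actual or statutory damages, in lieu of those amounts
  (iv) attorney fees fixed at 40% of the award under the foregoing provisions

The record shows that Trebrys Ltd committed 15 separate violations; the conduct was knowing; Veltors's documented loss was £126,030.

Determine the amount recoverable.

Statutory damages: 15 × £620 = £9,300
Greater of actual damages (£126,030) or statutory damages (£9,300): £126,030
Doubled: 2 × £126,030 = £252,060
Attorney fees: 40% of £252,060 = £100,824
Total recovery: £252,060 + £100,824 = £352,884

Total recovery: £352,884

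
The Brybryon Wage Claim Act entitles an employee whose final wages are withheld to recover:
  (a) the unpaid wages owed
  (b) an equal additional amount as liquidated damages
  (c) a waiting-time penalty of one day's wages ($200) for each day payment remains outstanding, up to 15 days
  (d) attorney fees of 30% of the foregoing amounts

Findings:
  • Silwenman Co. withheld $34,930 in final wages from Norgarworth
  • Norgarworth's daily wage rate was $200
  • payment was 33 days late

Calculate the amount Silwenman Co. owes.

Liquidated damages (equal amount): $34,930
Penalty days: min(33, 15) = 15
Waiting-time penalty: 15 × $200 = $3,000
Subtotal: $34,930 + $34,930 + $3,000 = $72,860
Attorney fees: 30% of $72,860 = $21,858
Total award: $72,860 + $21,858 = $94,718

Total award: $94,718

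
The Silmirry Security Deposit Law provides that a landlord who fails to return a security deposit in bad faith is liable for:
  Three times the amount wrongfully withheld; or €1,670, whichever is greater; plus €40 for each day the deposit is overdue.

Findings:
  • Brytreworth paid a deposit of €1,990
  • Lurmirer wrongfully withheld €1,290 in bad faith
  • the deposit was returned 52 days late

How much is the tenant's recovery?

€5,950

Trebled: 3 × €1,290 = €3,870
Minimum €1,670: €3,870 meets the minimum, no increase.
Late-return penalty: 52 × €40 = €2,080
Damages plus late penalty: €3,870 + €2,080 = €5,950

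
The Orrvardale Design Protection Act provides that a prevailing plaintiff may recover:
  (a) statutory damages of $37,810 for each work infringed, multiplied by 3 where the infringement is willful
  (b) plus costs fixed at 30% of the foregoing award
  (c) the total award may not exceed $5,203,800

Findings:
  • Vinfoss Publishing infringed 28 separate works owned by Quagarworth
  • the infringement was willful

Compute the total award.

$4,128,852

Statutory damages: 28 × $37,810 = $1,058,680
Trebled: 3 × $1,058,680 = $3,176,040
Costs: 30% of $3,176,040 = $952,812
Award plus costs: $3,176,040 + $952,812 = $4,128,852
Cap at $5,203,800: $4,128,852 is within the cap, no reduction.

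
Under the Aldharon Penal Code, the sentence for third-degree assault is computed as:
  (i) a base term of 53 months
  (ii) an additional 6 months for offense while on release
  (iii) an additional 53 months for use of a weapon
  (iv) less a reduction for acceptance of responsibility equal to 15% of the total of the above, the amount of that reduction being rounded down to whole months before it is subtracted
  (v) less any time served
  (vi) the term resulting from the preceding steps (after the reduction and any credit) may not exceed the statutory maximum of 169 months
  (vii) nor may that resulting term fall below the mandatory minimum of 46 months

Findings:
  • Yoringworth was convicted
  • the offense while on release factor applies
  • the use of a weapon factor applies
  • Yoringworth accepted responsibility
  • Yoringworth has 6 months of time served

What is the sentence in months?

90 months

Offense while on release enhancement: +6 months
Use of a weapon enhancement: +53 months
Adjusted term: 53 months + 6 months + 53 months = 112 months
Acceptance of responsibility reduction: 15% of 112 months = 16 months (rounded down)
After reduction: 112 − 16 = 96 months
Less time served: 96 months − 6 months = 90 months
Cap at 169 months: 90 months is within the cap, no reduction.
Minimum 46 months: 90 months meets the minimum, no increase.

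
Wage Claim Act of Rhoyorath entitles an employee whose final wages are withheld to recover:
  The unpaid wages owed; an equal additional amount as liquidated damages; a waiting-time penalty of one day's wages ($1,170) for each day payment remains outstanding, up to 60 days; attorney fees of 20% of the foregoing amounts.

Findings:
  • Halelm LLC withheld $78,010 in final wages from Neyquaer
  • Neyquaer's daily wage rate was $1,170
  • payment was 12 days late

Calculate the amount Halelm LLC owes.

Liquidated damages (equal amount): $78,010
Penalty days: min(12, 60) = 12
Waiting-time penalty: 12 × $1,170 = $14,040
Subtotal: $78,010 + $78,010 + $14,040 = $170,060
Attorney fees: 20% of $170,060 = $34,012
Total award: $170,060 + $34,012 = $204,072

$204,072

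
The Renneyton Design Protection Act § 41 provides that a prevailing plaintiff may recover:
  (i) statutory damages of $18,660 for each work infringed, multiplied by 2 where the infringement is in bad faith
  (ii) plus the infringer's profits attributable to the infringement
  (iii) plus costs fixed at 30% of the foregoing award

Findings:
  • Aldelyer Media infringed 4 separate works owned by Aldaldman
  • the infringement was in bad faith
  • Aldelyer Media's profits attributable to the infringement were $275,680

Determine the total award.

Statutory damages: 4 × $18,660 = $74,640
Doubled: 2 × $74,640 = $149,280
Combined award: $149,280 + $275,680 = $424,960
Costs: 30% of $424,960 = $127,488
Award plus costs: $424,960 + $127,488 = $552,448

$552,448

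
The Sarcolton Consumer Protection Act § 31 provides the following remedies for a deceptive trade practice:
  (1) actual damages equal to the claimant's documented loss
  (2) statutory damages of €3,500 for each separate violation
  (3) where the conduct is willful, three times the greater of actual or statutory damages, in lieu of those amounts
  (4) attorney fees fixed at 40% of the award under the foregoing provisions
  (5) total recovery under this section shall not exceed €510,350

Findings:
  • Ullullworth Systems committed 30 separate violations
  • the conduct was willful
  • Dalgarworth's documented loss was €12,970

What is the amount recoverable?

Statutory damages: 30 × €3,500 = €105,000
Greater of actual damages (€12,970) or statutory damages (€105,000): €105,000
Trebled: 3 × €105,000 = €315,000
Attorney fees: 40% of €315,000 = €126,000
Total before cap: €315,000 + €126,000 = €441,000
Cap at €510,350: €441,000 is within the cap, no reduction.

€441,000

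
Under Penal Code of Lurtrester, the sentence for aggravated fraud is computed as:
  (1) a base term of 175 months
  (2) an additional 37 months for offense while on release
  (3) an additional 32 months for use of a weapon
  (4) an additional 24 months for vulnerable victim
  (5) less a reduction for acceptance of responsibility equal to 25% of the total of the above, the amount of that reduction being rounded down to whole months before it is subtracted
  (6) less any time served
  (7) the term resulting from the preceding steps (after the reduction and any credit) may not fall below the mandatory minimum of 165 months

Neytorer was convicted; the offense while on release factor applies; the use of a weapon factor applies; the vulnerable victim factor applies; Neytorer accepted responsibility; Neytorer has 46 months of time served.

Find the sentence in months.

Offense while on release enhancement: +37 months
Use of a weapon enhancement: +32 months
Vulnerable victim enhancement: +24 months
Adjusted term: 175 months + 37 months + 32 months + 24 months = 268 months
Acceptance of responsibility reduction: 25% of 268 months = 67 months (rounded down)
After reduction: 268 − 67 = 201 months
Less time served: 201 months − 46 months = 155 months
Minimum 165 months: 155 months is below the minimum → 165 months

Sentence: 165 months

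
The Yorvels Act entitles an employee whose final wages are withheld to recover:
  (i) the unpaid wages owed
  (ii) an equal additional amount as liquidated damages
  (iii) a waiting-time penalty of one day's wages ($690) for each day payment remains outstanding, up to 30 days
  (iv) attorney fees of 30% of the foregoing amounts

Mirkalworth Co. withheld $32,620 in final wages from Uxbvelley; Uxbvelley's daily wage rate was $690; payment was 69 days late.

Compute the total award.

$111,722

Liquidated damages (equal amount): $32,620
Penalty days: min(69, 30) = 30
Waiting-time penalty: 30 × $690 = $20,700
Subtotal: $32,620 + $32,620 + $20,700 = $85,940
Attorney fees: 30% of $85,940 = $25,782
Total award: $85,940 + $25,782 = $111,722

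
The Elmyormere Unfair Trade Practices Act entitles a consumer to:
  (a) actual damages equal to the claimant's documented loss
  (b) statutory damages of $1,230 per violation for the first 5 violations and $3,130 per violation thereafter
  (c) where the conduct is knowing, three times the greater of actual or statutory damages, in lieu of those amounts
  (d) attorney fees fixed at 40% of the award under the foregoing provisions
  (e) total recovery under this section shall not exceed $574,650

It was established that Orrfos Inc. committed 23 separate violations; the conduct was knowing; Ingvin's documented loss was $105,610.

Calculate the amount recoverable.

$443,562

First 5 violations: 5 × $1,230 = $6,150
Remaining violations: (23 − 5) × $3,130 = $56,340
Statutory damages: $6,150 + $56,340 = $62,490
Greater of actual damages ($105,610) or statutory damages ($62,490): $105,610
Trebled: 3 × $105,610 = $316,830
Attorney fees: 40% of $316,830 = $126,732
Total before cap: $316,830 + $126,732 = $443,562
Cap at $574,650: $443,562 is within the cap, no reduction.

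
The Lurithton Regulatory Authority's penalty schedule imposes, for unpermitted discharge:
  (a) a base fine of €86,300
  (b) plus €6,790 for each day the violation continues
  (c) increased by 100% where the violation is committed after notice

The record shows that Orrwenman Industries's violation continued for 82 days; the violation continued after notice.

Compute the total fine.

€1,286,160

Per-day component: 82 × €6,790 = €556,780
Base plus per-day: €86,300 + €556,780 = €643,080
Enhancement: 100% of €643,080 = €643,080
Enhanced fine: €643,080 + €643,080 = €1,286,160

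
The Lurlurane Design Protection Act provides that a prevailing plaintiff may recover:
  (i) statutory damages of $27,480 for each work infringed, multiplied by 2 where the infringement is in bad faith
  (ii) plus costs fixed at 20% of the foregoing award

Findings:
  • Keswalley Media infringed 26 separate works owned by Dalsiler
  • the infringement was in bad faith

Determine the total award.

Statutory damages: 26 × $27,480 = $714,480
Doubled: 2 × $714,480 = $1,428,960
Costs: 20% of $1,428,960 = $285,792
Award plus costs: $1,428,960 + $285,792 = $1,714,752

Award: $1,714,752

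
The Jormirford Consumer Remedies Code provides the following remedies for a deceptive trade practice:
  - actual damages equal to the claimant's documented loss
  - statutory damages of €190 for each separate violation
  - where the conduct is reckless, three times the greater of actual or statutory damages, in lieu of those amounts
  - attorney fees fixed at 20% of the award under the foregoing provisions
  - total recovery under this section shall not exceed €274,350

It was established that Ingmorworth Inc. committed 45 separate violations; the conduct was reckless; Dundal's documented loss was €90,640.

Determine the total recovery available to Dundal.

€274,350

Statutory damages: 45 × €190 = €8,550
Greater of actual damages (€90,640) or statutory damages (€8,550): €90,640
Trebled: 3 × €90,640 = €271,920
Attorney fees: 20% of €271,920 = €54,384
Total before cap: €271,920 + €54,384 = €326,304
Cap at €274,350: €326,304 exceeds the cap → €274,350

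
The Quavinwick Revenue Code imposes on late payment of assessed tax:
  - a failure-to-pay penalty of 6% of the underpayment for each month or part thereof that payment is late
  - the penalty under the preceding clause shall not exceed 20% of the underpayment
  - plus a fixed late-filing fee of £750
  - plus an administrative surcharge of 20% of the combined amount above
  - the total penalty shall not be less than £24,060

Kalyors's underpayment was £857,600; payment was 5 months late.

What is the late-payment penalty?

£206,724

Accrued rate: 6% × 5 = 30%, capped at 20% → 20%
Failure-to-pay penalty: 20% of £857,600 = £171,520
Penalty before surcharge: £171,520 + £750 = £172,270
Administrative surcharge: 20% of £172,270 = £34,454
Total penalty: £172,270 + £34,454 = £206,724
Minimum £24,060: £206,724 meets the minimum, no increase.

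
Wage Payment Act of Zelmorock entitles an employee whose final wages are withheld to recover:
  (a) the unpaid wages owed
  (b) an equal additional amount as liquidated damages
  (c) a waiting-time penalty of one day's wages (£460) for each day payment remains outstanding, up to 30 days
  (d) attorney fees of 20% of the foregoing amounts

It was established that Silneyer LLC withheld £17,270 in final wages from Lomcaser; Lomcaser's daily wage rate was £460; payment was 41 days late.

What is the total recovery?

Liquidated damages (equal amount): £17,270
Penalty days: min(41, 30) = 30
Waiting-time penalty: 30 × £460 = £13,800
Subtotal: £17,270 + £17,270 + £13,800 = £48,340
Attorney fees: 20% of £48,340 = £9,668
Total award: £48,340 + £9,668 = £58,008

£58,008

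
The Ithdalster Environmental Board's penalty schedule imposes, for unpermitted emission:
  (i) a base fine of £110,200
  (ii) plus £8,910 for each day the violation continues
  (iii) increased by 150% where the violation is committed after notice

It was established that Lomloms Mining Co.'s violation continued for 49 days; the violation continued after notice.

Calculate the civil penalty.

£1,366,975

Per-day component: 49 × £8,910 = £436,590
Base plus per-day: £110,200 + £436,590 = £546,790
Enhancement: 150% of £546,790 = £820,185
Enhanced fine: £546,790 + £820,185 = £1,366,975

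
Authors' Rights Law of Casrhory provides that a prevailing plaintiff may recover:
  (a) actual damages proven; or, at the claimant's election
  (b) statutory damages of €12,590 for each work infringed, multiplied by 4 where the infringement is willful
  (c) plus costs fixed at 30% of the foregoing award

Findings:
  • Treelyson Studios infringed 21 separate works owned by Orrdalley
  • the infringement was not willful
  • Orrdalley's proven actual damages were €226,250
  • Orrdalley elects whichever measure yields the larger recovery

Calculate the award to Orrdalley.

€343,707

Statutory damages: 21 × €12,590 = €264,390
Infringement not willful: no ×4 enhancement.
Greater of actual damages (€226,250) or statutory damages (€264,390): €264,390
Costs: 30% of €264,390 = €79,317
Award plus costs: €264,390 + €79,317 = €343,707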